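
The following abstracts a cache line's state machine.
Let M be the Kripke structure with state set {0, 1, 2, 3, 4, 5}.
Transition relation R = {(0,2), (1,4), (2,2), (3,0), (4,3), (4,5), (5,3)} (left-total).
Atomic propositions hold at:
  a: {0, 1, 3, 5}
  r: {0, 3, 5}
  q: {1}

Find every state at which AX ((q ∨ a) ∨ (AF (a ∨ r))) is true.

Sat(q ∨ a) = {0, 1, 3, 5}
Sat(a ∨ r) = {0, 1, 3, 5}
AF (a ∨ r): least fixpoint, start Z0 = {0, 1, 3, 5}, add states with every successor in Z. Z1 = {0, 1, 3, 4, 5}; fixed.
Sat(AF (a ∨ r)) = {0, 1, 3, 4, 5}
Sat((q ∨ a) ∨ (AF (a ∨ r))) = {0, 1, 3, 4, 5}
Sat(AX ((q ∨ a) ∨ (AF (a ∨ r)))) = {s : every successor in {0, 1, 3, 4, 5}} = {1, 3, 4, 5}

{1, 3, 4, 5}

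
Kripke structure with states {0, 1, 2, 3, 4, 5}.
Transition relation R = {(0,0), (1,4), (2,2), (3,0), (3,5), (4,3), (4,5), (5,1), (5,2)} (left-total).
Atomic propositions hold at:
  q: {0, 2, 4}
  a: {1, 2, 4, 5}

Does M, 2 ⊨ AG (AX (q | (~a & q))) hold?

Yes

Sat(~a) = {0, 3}
Sat(~a & q) = {0}
Sat(q | (~a & q)) = {0, 2, 4}
Sat(AX (q | (~a & q))) = {s : every successor in {0, 2, 4}} = {0, 1, 2}
AG (AX (q | (~a & q))): greatest fixpoint, start Z0 = {0, 1, 2}, keep only states in Sat with every successor in Z. Z1 = {0, 2}; fixed.
Sat(AG (AX (q | (~a & q)))) = {0, 2}
2 ∈ Sat(AG (AX (q | (~a & q)))) = {0, 2}, so the formula holds at 2.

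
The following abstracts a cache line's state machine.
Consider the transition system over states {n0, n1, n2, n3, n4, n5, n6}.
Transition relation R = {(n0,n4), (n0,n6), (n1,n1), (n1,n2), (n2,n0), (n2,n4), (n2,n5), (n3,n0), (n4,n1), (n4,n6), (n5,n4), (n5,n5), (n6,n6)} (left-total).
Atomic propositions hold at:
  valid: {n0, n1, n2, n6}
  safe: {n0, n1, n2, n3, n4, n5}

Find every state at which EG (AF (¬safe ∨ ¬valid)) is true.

Sat(¬safe) = {n6}
Sat(¬valid) = {n3, n4, n5}
Sat(¬safe ∨ ¬valid) = {n3, n4, n5, n6}
AF (¬safe ∨ ¬valid): least fixpoint, start Z0 = {n3, n4, n5, n6}, add states with every successor in Z. Z1 = {n0, n3, n4, n5, n6}; Z2 = {n0, n2, n3, n4, n5, n6}; fixed.
Sat(AF (¬safe ∨ ¬valid)) = {n0, n2, n3, n4, n5, n6}
EG (AF (¬safe ∨ ¬valid)): greatest fixpoint, start Z0 = {n0, n2, n3, n4, n5, n6}, keep only states in Sat with some successor in Z. Already a fixed point.
Sat(EG (AF (¬safe ∨ ¬valid))) = {n0, n2, n3, n4, n5, n6}

{n0, n2, n3, n4, n5, n6}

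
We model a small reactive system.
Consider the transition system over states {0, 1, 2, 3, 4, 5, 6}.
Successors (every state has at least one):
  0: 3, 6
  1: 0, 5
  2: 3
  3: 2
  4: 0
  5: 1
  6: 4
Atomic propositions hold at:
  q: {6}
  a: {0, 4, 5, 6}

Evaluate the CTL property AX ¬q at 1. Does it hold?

Sat(¬q) = {0, 1, 2, 3, 4, 5}
Sat(AX ¬q) = {s : every successor in {0, 1, 2, 3, 4, 5}} = {1, 2, 3, 4, 5, 6}
1 ∈ Sat(AX ¬q) = {1, 2, 3, 4, 5, 6}, so the formula holds at 1.

Yes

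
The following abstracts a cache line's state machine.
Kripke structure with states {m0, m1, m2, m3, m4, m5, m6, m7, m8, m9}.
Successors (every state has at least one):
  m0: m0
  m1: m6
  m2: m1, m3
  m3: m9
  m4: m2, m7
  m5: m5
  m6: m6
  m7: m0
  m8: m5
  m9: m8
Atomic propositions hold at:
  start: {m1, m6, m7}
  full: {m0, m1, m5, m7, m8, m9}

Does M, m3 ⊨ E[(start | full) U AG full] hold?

No

Sat(start | full) = {m0, m1, m5, m6, m7, m8, m9}
AG full: greatest fixpoint, start Z0 = {m0, m1, m5, m7, m8, m9}, keep only states in Sat with every successor in Z. Z1 = {m0, m5, m7, m8, m9}; fixed.
Sat(AG full) = {m0, m5, m7, m8, m9}
E[(start | full) U AG full]: least fixpoint, start Z0 = Sat(AG full) = {m0, m5, m7, m8, m9}, add states in Sat(start | full) with some successor in Z. Already a fixed point.
Sat(E[(start | full) U AG full]) = {m0, m5, m7, m8, m9}
m3 ∉ Sat(E[(start | full) U AG full]) = {m0, m5, m7, m8, m9}, so the formula does not hold at m3.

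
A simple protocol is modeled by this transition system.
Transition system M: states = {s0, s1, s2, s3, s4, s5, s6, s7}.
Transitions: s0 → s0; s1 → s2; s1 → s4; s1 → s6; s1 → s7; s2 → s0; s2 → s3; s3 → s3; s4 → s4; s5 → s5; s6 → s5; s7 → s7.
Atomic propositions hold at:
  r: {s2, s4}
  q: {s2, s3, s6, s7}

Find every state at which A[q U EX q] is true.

Sat(EX q) = {s : some successor in {s2, s3, s6, s7}} = {s1, s2, s3, s7}
A[q U EX q]: least fixpoint, start Z0 = Sat(EX q) = {s1, s2, s3, s7}, add states in Sat(q) with every successor in Z. Already a fixed point.
Sat(A[q U EX q]) = {s1, s2, s3, s7}

{s1, s2, s3, s7}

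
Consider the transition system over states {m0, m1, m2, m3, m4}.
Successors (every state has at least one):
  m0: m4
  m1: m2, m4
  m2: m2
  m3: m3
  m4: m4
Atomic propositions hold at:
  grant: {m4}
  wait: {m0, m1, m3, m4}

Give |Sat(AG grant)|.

1

AG grant: greatest fixpoint, start Z0 = {m4}, keep only states in Sat with every successor in Z. Already a fixed point.
Sat(AG grant) = {m4}
|Sat(AG grant)| = |{m4}| = 1.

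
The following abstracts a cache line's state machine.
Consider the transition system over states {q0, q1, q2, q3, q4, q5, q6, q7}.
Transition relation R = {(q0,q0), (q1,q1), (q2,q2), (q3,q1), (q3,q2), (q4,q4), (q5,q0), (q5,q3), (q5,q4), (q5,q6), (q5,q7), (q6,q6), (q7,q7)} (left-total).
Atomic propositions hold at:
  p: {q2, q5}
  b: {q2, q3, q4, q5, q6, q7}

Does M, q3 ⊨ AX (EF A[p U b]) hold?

A[p U b]: least fixpoint, start Z0 = Sat(b) = {q2, q3, q4, q5, q6, q7}, add states in Sat(p) with every successor in Z. Already a fixed point.
Sat(A[p U b]) = {q2, q3, q4, q5, q6, q7}
EF A[p U b]: least fixpoint, start Z0 = {q2, q3, q4, q5, q6, q7}, add states with some successor in Z. Already a fixed point.
Sat(EF A[p U b]) = {q2, q3, q4, q5, q6, q7}
Sat(AX (EF A[p U b])) = {s : every successor in {q2, q3, q4, q5, q6, q7}} = {q2, q4, q6, q7}
q3 ∉ Sat(AX (EF A[p U b])) = {q2, q4, q6, q7}, so the formula does not hold at q3.

No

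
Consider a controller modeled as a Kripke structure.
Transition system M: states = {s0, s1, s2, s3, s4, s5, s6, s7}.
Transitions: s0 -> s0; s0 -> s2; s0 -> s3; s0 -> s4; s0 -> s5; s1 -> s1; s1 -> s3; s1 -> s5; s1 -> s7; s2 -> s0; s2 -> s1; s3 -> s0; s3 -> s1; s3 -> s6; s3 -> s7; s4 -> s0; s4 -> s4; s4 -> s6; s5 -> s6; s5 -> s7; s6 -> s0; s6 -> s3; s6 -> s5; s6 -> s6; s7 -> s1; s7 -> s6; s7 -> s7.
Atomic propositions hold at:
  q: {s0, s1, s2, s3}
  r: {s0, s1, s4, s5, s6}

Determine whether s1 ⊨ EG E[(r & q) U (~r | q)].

Sat(r & q) = {s0, s1}
Sat(~r) = {s2, s3, s7}
Sat(~r | q) = {s0, s1, s2, s3, s7}
E[(r & q) U (~r | q)]: least fixpoint, start Z0 = Sat((~r | q)) = {s0, s1, s2, s3, s7}, add states in Sat(r & q) with some successor in Z. Already a fixed point.
Sat(E[(r & q) U (~r | q)]) = {s0, s1, s2, s3, s7}
EG E[(r & q) U (~r | q)]: greatest fixpoint, start Z0 = {s0, s1, s2, s3, s7}, keep only states in Sat with some successor in Z. Already a fixed point.
Sat(EG E[(r & q) U (~r | q)]) = {s0, s1, s2, s3, s7}
s1 ∈ Sat(EG E[(r & q) U (~r | q)]) = {s0, s1, s2, s3, s7}, so the formula holds at s1.

Yes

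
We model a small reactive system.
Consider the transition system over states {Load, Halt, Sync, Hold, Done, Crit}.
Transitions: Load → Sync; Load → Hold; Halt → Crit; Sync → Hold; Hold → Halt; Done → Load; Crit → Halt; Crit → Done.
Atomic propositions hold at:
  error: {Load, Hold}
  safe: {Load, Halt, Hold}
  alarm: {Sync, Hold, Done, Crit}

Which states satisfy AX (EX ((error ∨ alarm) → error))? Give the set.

Sat(error ∨ alarm) = {Load, Sync, Hold, Done, Crit}
Sat((error ∨ alarm) → error) = {Load, Halt, Hold}
Sat(EX ((error ∨ alarm) → error)) = {s : some successor in {Load, Halt, Hold}} = {Load, Sync, Hold, Done, Crit}
Sat(AX (EX ((error ∨ alarm) → error))) = {s : every successor in {Load, Sync, Hold, Done, Crit}} = {Load, Halt, Sync, Done}

{Load, Halt, Sync, Done}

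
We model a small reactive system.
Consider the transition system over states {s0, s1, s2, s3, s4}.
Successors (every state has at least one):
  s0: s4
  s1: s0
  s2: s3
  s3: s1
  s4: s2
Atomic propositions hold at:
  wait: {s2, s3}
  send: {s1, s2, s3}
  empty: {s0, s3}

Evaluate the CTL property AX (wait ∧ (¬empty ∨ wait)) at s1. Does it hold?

Sat(¬empty) = {s1, s2, s4}
Sat(¬empty ∨ wait) = {s1, s2, s3, s4}
Sat(wait ∧ (¬empty ∨ wait)) = {s2, s3}
Sat(AX (wait ∧ (¬empty ∨ wait))) = {s : every successor in {s2, s3}} = {s2, s4}
s1 ∉ Sat(AX (wait ∧ (¬empty ∨ wait))) = {s2, s4}, so the formula does not hold at s1.

No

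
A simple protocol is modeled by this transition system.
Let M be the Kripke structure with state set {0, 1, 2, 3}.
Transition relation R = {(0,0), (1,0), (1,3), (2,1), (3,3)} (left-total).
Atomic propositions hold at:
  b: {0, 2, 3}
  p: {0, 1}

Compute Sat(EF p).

{0, 1, 2}

EF p: least fixpoint, start Z0 = {0, 1}, add states with some successor in Z. Z1 = {0, 1, 2}; fixed.
Sat(EF p) = {0, 1, 2}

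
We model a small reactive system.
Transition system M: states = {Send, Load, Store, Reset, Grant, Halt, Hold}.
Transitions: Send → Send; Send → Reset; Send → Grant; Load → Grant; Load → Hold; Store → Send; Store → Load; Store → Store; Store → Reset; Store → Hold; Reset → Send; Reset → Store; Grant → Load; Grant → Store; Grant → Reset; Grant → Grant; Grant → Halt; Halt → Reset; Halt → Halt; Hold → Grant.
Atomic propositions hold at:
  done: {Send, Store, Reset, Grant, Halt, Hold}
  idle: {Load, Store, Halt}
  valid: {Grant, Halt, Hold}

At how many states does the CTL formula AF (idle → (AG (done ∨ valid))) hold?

Sat(done ∨ valid) = {Send, Store, Reset, Grant, Halt, Hold}
AG (done ∨ valid): greatest fixpoint, start Z0 = {Send, Store, Reset, Grant, Halt, Hold}, keep only states in Sat with every successor in Z. Z1 = {Send, Reset, Halt, Hold}; Z2 = {Halt}; Z3 = ∅; fixed.
Sat(AG (done ∨ valid)) = ∅
Sat(idle → (AG (done ∨ valid))) = {Send, Reset, Grant, Hold}
AF (idle → (AG (done ∨ valid))): least fixpoint, start Z0 = {Send, Reset, Grant, Hold}, add states with every successor in Z. Z1 = {Send, Load, Reset, Grant, Hold}; fixed.
Sat(AF (idle → (AG (done ∨ valid)))) = {Send, Load, Reset, Grant, Hold}
|Sat(AF (idle → (AG (done ∨ valid))))| = |{Send, Load, Reset, Grant, Hold}| = 5.

5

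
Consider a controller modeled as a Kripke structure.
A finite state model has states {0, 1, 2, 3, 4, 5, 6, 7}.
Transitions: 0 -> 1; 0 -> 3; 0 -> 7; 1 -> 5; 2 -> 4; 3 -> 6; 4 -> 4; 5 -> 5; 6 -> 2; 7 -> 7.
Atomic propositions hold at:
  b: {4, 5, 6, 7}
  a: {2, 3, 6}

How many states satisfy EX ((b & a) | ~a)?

7

Sat(b & a) = {6}
Sat(~a) = {0, 1, 4, 5, 7}
Sat((b & a) | ~a) = {0, 1, 4, 5, 6, 7}
Sat(EX ((b & a) | ~a)) = {s : some successor in {0, 1, 4, 5, 6, 7}} = {0, 1, 2, 3, 4, 5, 7}
|Sat(EX ((b & a) | ~a))| = |{0, 1, 2, 3, 4, 5, 7}| = 7.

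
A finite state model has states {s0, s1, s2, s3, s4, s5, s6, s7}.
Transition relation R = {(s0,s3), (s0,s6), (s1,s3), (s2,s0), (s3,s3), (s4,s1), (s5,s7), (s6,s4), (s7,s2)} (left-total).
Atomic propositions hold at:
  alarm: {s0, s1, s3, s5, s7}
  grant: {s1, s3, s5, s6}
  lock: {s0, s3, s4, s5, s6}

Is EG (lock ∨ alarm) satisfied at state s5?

Sat(lock ∨ alarm) = {s0, s1, s3, s4, s5, s6, s7}
EG (lock ∨ alarm): greatest fixpoint, start Z0 = {s0, s1, s3, s4, s5, s6, s7}, keep only states in Sat with some successor in Z. Z1 = {s0, s1, s3, s4, s5, s6}; Z2 = {s0, s1, s3, s4, s6}; fixed.
Sat(EG (lock ∨ alarm)) = {s0, s1, s3, s4, s6}
s5 ∉ Sat(EG (lock ∨ alarm)) = {s0, s1, s3, s4, s6}, so the formula does not hold at s5.

No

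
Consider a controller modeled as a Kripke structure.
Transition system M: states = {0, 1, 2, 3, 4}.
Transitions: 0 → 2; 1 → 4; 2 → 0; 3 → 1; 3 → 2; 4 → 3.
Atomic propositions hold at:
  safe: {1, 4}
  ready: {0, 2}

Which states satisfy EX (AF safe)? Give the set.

AF safe: least fixpoint, start Z0 = {1, 4}, add states with every successor in Z. Already a fixed point.
Sat(AF safe) = {1, 4}
Sat(EX (AF safe)) = {s : some successor in {1, 4}} = {1, 3}

{1, 3}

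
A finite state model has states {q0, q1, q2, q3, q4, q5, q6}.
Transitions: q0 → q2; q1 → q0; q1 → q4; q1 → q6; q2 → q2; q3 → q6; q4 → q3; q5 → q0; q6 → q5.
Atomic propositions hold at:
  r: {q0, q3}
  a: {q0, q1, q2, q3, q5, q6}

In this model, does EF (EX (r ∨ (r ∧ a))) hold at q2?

No

Sat(r ∧ a) = {q0, q3}
Sat(r ∨ (r ∧ a)) = {q0, q3}
Sat(EX (r ∨ (r ∧ a))) = {s : some successor in {q0, q3}} = {q1, q4, q5}
EF (EX (r ∨ (r ∧ a))): least fixpoint, start Z0 = {q1, q4, q5}, add states with some successor in Z. Z1 = {q1, q4, q5, q6}; Z2 = {q1, q3, q4, q5, q6}; fixed.
Sat(EF (EX (r ∨ (r ∧ a)))) = {q1, q3, q4, q5, q6}
q2 ∉ Sat(EF (EX (r ∨ (r ∧ a)))) = {q1, q3, q4, q5, q6}, so the formula does not hold at q2.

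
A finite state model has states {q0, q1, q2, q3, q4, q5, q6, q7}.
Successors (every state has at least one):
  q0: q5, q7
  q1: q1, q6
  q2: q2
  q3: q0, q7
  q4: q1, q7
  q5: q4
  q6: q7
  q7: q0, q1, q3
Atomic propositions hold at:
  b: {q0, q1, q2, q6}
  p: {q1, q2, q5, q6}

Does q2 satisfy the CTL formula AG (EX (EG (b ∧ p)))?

Yes

Sat(b ∧ p) = {q1, q2, q6}
EG (b ∧ p): greatest fixpoint, start Z0 = {q1, q2, q6}, keep only states in Sat with some successor in Z. Z1 = {q1, q2}; fixed.
Sat(EG (b ∧ p)) = {q1, q2}
Sat(EX (EG (b ∧ p))) = {s : some successor in {q1, q2}} = {q1, q2, q4, q7}
AG (EX (EG (b ∧ p))): greatest fixpoint, start Z0 = {q1, q2, q4, q7}, keep only states in Sat with every successor in Z. Z1 = {q2, q4}; Z2 = {q2}; fixed.
Sat(AG (EX (EG (b ∧ p)))) = {q2}
q2 ∈ Sat(AG (EX (EG (b ∧ p)))) = {q2}, so the formula holds at q2.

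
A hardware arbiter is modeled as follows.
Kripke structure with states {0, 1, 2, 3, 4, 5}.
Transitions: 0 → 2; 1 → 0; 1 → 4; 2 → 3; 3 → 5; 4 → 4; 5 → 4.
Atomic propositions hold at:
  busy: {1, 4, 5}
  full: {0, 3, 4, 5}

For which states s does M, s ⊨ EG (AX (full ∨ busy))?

Sat(full ∨ busy) = {0, 1, 3, 4, 5}
Sat(AX (full ∨ busy)) = {s : every successor in {0, 1, 3, 4, 5}} = {1, 2, 3, 4, 5}
EG (AX (full ∨ busy)): greatest fixpoint, start Z0 = {1, 2, 3, 4, 5}, keep only states in Sat with some successor in Z. Already a fixed point.
Sat(EG (AX (full ∨ busy))) = {1, 2, 3, 4, 5}

{1, 2, 3, 4, 5}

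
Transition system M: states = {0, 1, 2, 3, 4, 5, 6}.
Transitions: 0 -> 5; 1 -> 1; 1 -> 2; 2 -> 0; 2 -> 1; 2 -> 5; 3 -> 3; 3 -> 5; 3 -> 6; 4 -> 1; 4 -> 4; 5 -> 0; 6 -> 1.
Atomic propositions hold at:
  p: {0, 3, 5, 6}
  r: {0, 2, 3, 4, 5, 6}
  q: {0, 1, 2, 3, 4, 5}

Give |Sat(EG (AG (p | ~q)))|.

Sat(~q) = {6}
Sat(p | ~q) = {0, 3, 5, 6}
AG (p | ~q): greatest fixpoint, start Z0 = {0, 3, 5, 6}, keep only states in Sat with every successor in Z. Z1 = {0, 3, 5}; Z2 = {0, 5}; fixed.
Sat(AG (p | ~q)) = {0, 5}
EG (AG (p | ~q)): greatest fixpoint, start Z0 = {0, 5}, keep only states in Sat with some successor in Z. Already a fixed point.
Sat(EG (AG (p | ~q))) = {0, 5}
|Sat(EG (AG (p | ~q)))| = |{0, 5}| = 2.

2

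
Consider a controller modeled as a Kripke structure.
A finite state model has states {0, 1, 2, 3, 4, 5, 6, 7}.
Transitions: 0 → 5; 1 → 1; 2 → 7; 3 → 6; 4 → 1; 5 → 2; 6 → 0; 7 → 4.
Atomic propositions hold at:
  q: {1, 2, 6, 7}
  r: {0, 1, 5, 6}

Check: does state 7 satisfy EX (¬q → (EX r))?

Yes

Sat(¬q) = {0, 3, 4, 5}
Sat(EX r) = {s : some successor in {0, 1, 5, 6}} = {0, 1, 3, 4, 6}
Sat(¬q → (EX r)) = {0, 1, 2, 3, 4, 6, 7}
Sat(EX (¬q → (EX r))) = {s : some successor in {0, 1, 2, 3, 4, 6, 7}} = {1, 2, 3, 4, 5, 6, 7}
7 ∈ Sat(EX (¬q → (EX r))) = {1, 2, 3, 4, 5, 6, 7}, so the formula holds at 7.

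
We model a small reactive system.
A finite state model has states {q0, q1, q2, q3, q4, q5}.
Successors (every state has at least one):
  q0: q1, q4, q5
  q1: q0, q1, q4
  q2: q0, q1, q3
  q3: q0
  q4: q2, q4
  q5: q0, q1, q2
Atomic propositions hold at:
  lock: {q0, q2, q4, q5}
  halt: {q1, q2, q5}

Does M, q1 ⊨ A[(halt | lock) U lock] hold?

No

Sat(halt | lock) = {q0, q1, q2, q4, q5}
A[(halt | lock) U lock]: least fixpoint, start Z0 = Sat(lock) = {q0, q2, q4, q5}, add states in Sat(halt | lock) with every successor in Z. Already a fixed point.
Sat(A[(halt | lock) U lock]) = {q0, q2, q4, q5}
q1 ∉ Sat(A[(halt | lock) U lock]) = {q0, q2, q4, q5}, so the formula does not hold at q1.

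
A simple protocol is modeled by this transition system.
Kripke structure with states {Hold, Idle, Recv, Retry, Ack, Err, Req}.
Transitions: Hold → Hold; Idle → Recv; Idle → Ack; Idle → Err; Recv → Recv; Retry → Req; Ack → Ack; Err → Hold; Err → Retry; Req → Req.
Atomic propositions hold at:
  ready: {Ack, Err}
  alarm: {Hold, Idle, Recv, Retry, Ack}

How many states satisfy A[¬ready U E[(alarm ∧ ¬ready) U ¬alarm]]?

4

Sat(¬ready) = {Hold, Idle, Recv, Retry, Req}
Sat(alarm ∧ ¬ready) = {Hold, Idle, Recv, Retry}
Sat(¬alarm) = {Err, Req}
E[(alarm ∧ ¬ready) U ¬alarm]: least fixpoint, start Z0 = Sat(¬alarm) = {Err, Req}, add states in Sat(alarm ∧ ¬ready) with some successor in Z. Z1 = {Idle, Retry, Err, Req}; fixed.
Sat(E[(alarm ∧ ¬ready) U ¬alarm]) = {Idle, Retry, Err, Req}
A[¬ready U E[(alarm ∧ ¬ready) U ¬alarm]]: least fixpoint, start Z0 = Sat(E[(alarm ∧ ¬ready) U ¬alarm]) = {Idle, Retry, Err, Req}, add states in Sat(¬ready) with every successor in Z. Already a fixed point.
Sat(A[¬ready U E[(alarm ∧ ¬ready) U ¬alarm]]) = {Idle, Retry, Err, Req}
|Sat(A[¬ready U E[(alarm ∧ ¬ready) U ¬alarm]])| = |{Idle, Retry, Err, Req}| = 4.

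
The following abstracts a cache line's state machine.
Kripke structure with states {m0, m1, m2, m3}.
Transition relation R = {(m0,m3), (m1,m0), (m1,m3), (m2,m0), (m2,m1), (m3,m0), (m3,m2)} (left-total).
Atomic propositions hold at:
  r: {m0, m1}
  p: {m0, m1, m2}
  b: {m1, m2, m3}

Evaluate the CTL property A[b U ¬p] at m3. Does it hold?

Sat(¬p) = {m3}
A[b U ¬p]: least fixpoint, start Z0 = Sat(¬p) = {m3}, add states in Sat(b) with every successor in Z. Already a fixed point.
Sat(A[b U ¬p]) = {m3}
m3 ∈ Sat(A[b U ¬p]) = {m3}, so the formula holds at m3.

Yes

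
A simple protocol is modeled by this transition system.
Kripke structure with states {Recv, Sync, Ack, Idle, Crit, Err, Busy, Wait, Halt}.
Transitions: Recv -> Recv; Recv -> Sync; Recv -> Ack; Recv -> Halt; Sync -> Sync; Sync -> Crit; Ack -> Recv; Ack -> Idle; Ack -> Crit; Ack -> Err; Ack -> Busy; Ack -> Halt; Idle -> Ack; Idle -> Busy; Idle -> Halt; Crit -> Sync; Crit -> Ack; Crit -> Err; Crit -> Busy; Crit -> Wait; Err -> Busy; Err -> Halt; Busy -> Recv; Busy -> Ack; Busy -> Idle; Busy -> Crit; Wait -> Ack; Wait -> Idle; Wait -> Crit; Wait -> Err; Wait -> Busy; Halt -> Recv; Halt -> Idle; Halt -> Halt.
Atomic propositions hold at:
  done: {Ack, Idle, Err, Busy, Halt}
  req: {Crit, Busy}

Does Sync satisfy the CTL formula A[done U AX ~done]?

Sat(~done) = {Recv, Sync, Crit, Wait}
Sat(AX ~done) = {s : every successor in {Recv, Sync, Crit, Wait}} = {Sync}
A[done U AX ~done]: least fixpoint, start Z0 = Sat(AX ~done) = {Sync}, add states in Sat(done) with every successor in Z. Already a fixed point.
Sat(A[done U AX ~done]) = {Sync}
Sync ∈ Sat(A[done U AX ~done]) = {Sync}, so the formula holds at Sync.

Yes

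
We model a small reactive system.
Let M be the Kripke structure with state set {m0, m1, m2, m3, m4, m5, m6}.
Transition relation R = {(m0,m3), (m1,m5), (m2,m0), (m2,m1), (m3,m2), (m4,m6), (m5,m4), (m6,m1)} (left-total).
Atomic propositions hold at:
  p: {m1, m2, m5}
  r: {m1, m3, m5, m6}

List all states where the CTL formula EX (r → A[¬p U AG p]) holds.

Sat(¬p) = {m0, m3, m4, m6}
AG p: greatest fixpoint, start Z0 = {m1, m2, m5}, keep only states in Sat with every successor in Z. Z1 = {m1}; Z2 = ∅; fixed.
Sat(AG p) = ∅
A[¬p U AG p]: least fixpoint, start Z0 = Sat(AG p) = ∅, add states in Sat(¬p) with every successor in Z. Already a fixed point.
Sat(A[¬p U AG p]) = ∅
Sat(r → A[¬p U AG p]) = {m0, m2, m4}
Sat(EX (r → A[¬p U AG p])) = {s : some successor in {m0, m2, m4}} = {m2, m3, m5}

{m2, m3, m5}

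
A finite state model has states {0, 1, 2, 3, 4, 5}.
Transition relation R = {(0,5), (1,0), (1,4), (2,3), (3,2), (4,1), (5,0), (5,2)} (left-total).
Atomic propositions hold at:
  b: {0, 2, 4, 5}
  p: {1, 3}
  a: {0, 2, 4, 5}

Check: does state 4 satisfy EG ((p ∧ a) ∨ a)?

Sat(p ∧ a) = ∅
Sat((p ∧ a) ∨ a) = {0, 2, 4, 5}
EG ((p ∧ a) ∨ a): greatest fixpoint, start Z0 = {0, 2, 4, 5}, keep only states in Sat with some successor in Z. Z1 = {0, 5}; fixed.
Sat(EG ((p ∧ a) ∨ a)) = {0, 5}
4 ∉ Sat(EG ((p ∧ a) ∨ a)) = {0, 5}, so the formula does not hold at 4.

No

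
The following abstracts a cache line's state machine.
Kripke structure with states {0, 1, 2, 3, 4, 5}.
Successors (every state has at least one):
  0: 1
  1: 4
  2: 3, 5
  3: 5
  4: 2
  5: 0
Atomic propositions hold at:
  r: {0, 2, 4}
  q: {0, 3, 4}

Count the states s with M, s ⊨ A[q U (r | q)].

4

Sat(r | q) = {0, 2, 3, 4}
A[q U (r | q)]: least fixpoint, start Z0 = Sat((r | q)) = {0, 2, 3, 4}, add states in Sat(q) with every successor in Z. Already a fixed point.
Sat(A[q U (r | q)]) = {0, 2, 3, 4}
|Sat(A[q U (r | q)])| = |{0, 2, 3, 4}| = 4.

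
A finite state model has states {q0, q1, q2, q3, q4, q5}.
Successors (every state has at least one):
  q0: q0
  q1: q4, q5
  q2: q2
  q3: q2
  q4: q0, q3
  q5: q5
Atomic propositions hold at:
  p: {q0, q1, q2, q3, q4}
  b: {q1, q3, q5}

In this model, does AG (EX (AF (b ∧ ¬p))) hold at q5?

Yes

Sat(¬p) = {q5}
Sat(b ∧ ¬p) = {q5}
AF (b ∧ ¬p): least fixpoint, start Z0 = {q5}, add states with every successor in Z. Already a fixed point.
Sat(AF (b ∧ ¬p)) = {q5}
Sat(EX (AF (b ∧ ¬p))) = {s : some successor in {q5}} = {q1, q5}
AG (EX (AF (b ∧ ¬p))): greatest fixpoint, start Z0 = {q1, q5}, keep only states in Sat with every successor in Z. Z1 = {q5}; fixed.
Sat(AG (EX (AF (b ∧ ¬p)))) = {q5}
q5 ∈ Sat(AG (EX (AF (b ∧ ¬p)))) = {q5}, so the formula holds at q5.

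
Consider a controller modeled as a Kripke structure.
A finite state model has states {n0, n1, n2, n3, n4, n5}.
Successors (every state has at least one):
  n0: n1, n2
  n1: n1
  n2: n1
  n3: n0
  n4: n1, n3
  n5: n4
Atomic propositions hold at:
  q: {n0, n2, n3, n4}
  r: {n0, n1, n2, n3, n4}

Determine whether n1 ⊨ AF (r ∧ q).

Sat(r ∧ q) = {n0, n2, n3, n4}
AF (r ∧ q): least fixpoint, start Z0 = {n0, n2, n3, n4}, add states with every successor in Z. Z1 = {n0, n2, n3, n4, n5}; fixed.
Sat(AF (r ∧ q)) = {n0, n2, n3, n4, n5}
n1 ∉ Sat(AF (r ∧ q)) = {n0, n2, n3, n4, n5}, so the formula does not hold at n1.

No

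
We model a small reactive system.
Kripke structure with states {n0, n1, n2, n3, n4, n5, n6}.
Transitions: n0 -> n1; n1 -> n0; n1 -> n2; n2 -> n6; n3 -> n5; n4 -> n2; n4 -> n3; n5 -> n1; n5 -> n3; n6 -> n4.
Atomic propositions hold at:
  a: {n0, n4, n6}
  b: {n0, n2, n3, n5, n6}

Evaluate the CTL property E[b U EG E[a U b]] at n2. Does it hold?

Yes

E[a U b]: least fixpoint, start Z0 = Sat(b) = {n0, n2, n3, n5, n6}, add states in Sat(a) with some successor in Z. Z1 = {n0, n2, n3, n4, n5, n6}; fixed.
Sat(E[a U b]) = {n0, n2, n3, n4, n5, n6}
EG E[a U b]: greatest fixpoint, start Z0 = {n0, n2, n3, n4, n5, n6}, keep only states in Sat with some successor in Z. Z1 = {n2, n3, n4, n5, n6}; fixed.
Sat(EG E[a U b]) = {n2, n3, n4, n5, n6}
E[b U EG E[a U b]]: least fixpoint, start Z0 = Sat(EG E[a U b]) = {n2, n3, n4, n5, n6}, add states in Sat(b) with some successor in Z. Already a fixed point.
Sat(E[b U EG E[a U b]]) = {n2, n3, n4, n5, n6}
n2 ∈ Sat(E[b U EG E[a U b]]) = {n2, n3, n4, n5, n6}, so the formula holds at n2.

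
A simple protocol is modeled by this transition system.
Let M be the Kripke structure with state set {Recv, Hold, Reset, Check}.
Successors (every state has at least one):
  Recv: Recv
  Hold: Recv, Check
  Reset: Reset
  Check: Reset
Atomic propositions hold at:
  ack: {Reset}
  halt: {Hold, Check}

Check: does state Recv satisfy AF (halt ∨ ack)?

Sat(halt ∨ ack) = {Hold, Reset, Check}
AF (halt ∨ ack): least fixpoint, start Z0 = {Hold, Reset, Check}, add states with every successor in Z. Already a fixed point.
Sat(AF (halt ∨ ack)) = {Hold, Reset, Check}
Recv ∉ Sat(AF (halt ∨ ack)) = {Hold, Reset, Check}, so the formula does not hold at Recv.

No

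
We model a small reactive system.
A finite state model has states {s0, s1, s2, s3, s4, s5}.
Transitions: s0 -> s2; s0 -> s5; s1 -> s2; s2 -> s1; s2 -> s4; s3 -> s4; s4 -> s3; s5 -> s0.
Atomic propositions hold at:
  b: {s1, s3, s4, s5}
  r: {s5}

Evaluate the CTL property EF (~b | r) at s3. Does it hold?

Sat(~b) = {s0, s2}
Sat(~b | r) = {s0, s2, s5}
EF (~b | r): least fixpoint, start Z0 = {s0, s2, s5}, add states with some successor in Z. Z1 = {s0, s1, s2, s5}; fixed.
Sat(EF (~b | r)) = {s0, s1, s2, s5}
s3 ∉ Sat(EF (~b | r)) = {s0, s1, s2, s5}, so the formula does not hold at s3.

No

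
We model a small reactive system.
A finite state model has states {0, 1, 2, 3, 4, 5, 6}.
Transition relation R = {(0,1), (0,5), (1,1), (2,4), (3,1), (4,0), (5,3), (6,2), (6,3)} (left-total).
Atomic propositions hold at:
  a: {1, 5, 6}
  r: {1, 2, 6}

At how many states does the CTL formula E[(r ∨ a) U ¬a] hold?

6

Sat(r ∨ a) = {1, 2, 5, 6}
Sat(¬a) = {0, 2, 3, 4}
E[(r ∨ a) U ¬a]: least fixpoint, start Z0 = Sat(¬a) = {0, 2, 3, 4}, add states in Sat(r ∨ a) with some successor in Z. Z1 = {0, 2, 3, 4, 5, 6}; fixed.
Sat(E[(r ∨ a) U ¬a]) = {0, 2, 3, 4, 5, 6}
|Sat(E[(r ∨ a) U ¬a])| = |{0, 2, 3, 4, 5, 6}| = 6.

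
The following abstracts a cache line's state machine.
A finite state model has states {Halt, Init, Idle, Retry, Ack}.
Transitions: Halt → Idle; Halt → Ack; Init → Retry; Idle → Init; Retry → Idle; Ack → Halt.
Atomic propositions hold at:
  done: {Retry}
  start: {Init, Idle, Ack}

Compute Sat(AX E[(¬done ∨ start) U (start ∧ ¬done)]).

{Halt, Idle, Retry, Ack}

Sat(¬done) = {Halt, Init, Idle, Ack}
Sat(¬done ∨ start) = {Halt, Init, Idle, Ack}
Sat(start ∧ ¬done) = {Init, Idle, Ack}
E[(¬done ∨ start) U (start ∧ ¬done)]: least fixpoint, start Z0 = Sat((start ∧ ¬done)) = {Init, Idle, Ack}, add states in Sat(¬done ∨ start) with some successor in Z. Z1 = {Halt, Init, Idle, Ack}; fixed.
Sat(E[(¬done ∨ start) U (start ∧ ¬done)]) = {Halt, Init, Idle, Ack}
Sat(AX E[(¬done ∨ start) U (start ∧ ¬done)]) = {s : every successor in {Halt, Init, Idle, Ack}} = {Halt, Idle, Retry, Ack}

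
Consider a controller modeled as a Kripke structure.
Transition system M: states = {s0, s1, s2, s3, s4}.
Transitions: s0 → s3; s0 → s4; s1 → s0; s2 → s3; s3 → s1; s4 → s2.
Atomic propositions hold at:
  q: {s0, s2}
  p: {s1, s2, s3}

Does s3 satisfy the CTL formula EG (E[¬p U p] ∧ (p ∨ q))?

Sat(¬p) = {s0, s4}
E[¬p U p]: least fixpoint, start Z0 = Sat(p) = {s1, s2, s3}, add states in Sat(¬p) with some successor in Z. Z1 = {s0, s1, s2, s3, s4}; fixed.
Sat(E[¬p U p]) = {s0, s1, s2, s3, s4}
Sat(p ∨ q) = {s0, s1, s2, s3}
Sat(E[¬p U p] ∧ (p ∨ q)) = {s0, s1, s2, s3}
EG (E[¬p U p] ∧ (p ∨ q)): greatest fixpoint, start Z0 = {s0, s1, s2, s3}, keep only states in Sat with some successor in Z. Already a fixed point.
Sat(EG (E[¬p U p] ∧ (p ∨ q))) = {s0, s1, s2, s3}
s3 ∈ Sat(EG (E[¬p U p] ∧ (p ∨ q))) = {s0, s1, s2, s3}, so the formula holds at s3.

Yes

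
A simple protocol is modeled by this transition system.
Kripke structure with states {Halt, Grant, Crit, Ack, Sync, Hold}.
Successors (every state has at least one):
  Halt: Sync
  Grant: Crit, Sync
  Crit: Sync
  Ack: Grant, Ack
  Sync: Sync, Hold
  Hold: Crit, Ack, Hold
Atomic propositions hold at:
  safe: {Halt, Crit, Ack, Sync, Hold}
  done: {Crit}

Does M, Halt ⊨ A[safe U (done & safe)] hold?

No

Sat(done & safe) = {Crit}
A[safe U (done & safe)]: least fixpoint, start Z0 = Sat((done & safe)) = {Crit}, add states in Sat(safe) with every successor in Z. Already a fixed point.
Sat(A[safe U (done & safe)]) = {Crit}
Halt ∉ Sat(A[safe U (done & safe)]) = {Crit}, so the formula does not hold at Halt.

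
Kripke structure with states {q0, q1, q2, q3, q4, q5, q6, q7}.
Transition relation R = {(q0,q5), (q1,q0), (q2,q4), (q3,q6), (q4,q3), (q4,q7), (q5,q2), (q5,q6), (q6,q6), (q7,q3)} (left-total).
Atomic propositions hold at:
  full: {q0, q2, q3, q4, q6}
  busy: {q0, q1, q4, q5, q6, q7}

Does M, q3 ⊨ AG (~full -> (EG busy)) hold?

Yes

Sat(~full) = {q1, q5, q7}
EG busy: greatest fixpoint, start Z0 = {q0, q1, q4, q5, q6, q7}, keep only states in Sat with some successor in Z. Z1 = {q0, q1, q4, q5, q6}; Z2 = {q0, q1, q5, q6}; fixed.
Sat(EG busy) = {q0, q1, q5, q6}
Sat(~full -> (EG busy)) = {q0, q1, q2, q3, q4, q5, q6}
AG (~full -> (EG busy)): greatest fixpoint, start Z0 = {q0, q1, q2, q3, q4, q5, q6}, keep only states in Sat with every successor in Z. Z1 = {q0, q1, q2, q3, q5, q6}; Z2 = {q0, q1, q3, q5, q6}; Z3 = {q0, q1, q3, q6}; Z4 = {q1, q3, q6}; Z5 = {q3, q6}; fixed.
Sat(AG (~full -> (EG busy))) = {q3, q6}
q3 ∈ Sat(AG (~full -> (EG busy))) = {q3, q6}, so the formula holds at q3.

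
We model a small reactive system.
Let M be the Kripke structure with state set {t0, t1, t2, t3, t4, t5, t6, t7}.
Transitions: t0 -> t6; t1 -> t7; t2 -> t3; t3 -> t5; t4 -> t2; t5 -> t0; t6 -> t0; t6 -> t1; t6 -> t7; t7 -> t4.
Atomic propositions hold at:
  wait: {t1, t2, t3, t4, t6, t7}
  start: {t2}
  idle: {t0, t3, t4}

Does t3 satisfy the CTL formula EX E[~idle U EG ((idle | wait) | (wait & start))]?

Yes

Sat(~idle) = {t1, t2, t5, t6, t7}
Sat(idle | wait) = {t0, t1, t2, t3, t4, t6, t7}
Sat(wait & start) = {t2}
Sat((idle | wait) | (wait & start)) = {t0, t1, t2, t3, t4, t6, t7}
EG ((idle | wait) | (wait & start)): greatest fixpoint, start Z0 = {t0, t1, t2, t3, t4, t6, t7}, keep only states in Sat with some successor in Z. Z1 = {t0, t1, t2, t4, t6, t7}; Z2 = {t0, t1, t4, t6, t7}; Z3 = {t0, t1, t6, t7}; Z4 = {t0, t1, t6}; Z5 = {t0, t6}; fixed.
Sat(EG ((idle | wait) | (wait & start))) = {t0, t6}
E[~idle U EG ((idle | wait) | (wait & start))]: least fixpoint, start Z0 = Sat(EG ((idle | wait) | (wait & start))) = {t0, t6}, add states in Sat(~idle) with some successor in Z. Z1 = {t0, t5, t6}; fixed.
Sat(E[~idle U EG ((idle | wait) | (wait & start))]) = {t0, t5, t6}
Sat(EX E[~idle U EG ((idle | wait) | (wait & start))]) = {s : some successor in {t0, t5, t6}} = {t0, t3, t5, t6}
t3 ∈ Sat(EX E[~idle U EG ((idle | wait) | (wait & start))]) = {t0, t3, t5, t6}, so the formula holds at t3.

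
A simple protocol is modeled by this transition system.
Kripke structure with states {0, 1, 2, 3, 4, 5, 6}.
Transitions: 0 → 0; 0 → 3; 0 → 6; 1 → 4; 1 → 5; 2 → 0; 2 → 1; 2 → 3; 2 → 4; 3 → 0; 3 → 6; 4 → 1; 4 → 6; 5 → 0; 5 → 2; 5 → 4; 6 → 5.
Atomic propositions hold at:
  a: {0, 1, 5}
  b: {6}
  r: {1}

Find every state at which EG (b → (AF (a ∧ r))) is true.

{0, 1, 2, 3, 4, 5}

Sat(a ∧ r) = {1}
AF (a ∧ r): least fixpoint, start Z0 = {1}, add states with every successor in Z. Already a fixed point.
Sat(AF (a ∧ r)) = {1}
Sat(b → (AF (a ∧ r))) = {0, 1, 2, 3, 4, 5}
EG (b → (AF (a ∧ r))): greatest fixpoint, start Z0 = {0, 1, 2, 3, 4, 5}, keep only states in Sat with some successor in Z. Already a fixed point.
Sat(EG (b → (AF (a ∧ r)))) = {0, 1, 2, 3, 4, 5}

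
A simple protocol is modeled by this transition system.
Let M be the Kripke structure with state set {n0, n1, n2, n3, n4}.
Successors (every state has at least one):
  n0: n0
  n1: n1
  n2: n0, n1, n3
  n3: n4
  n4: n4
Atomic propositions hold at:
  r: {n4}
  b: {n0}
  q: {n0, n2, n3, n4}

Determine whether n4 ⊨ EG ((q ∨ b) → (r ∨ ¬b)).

Yes

Sat(q ∨ b) = {n0, n2, n3, n4}
Sat(¬b) = {n1, n2, n3, n4}
Sat(r ∨ ¬b) = {n1, n2, n3, n4}
Sat((q ∨ b) → (r ∨ ¬b)) = {n1, n2, n3, n4}
EG ((q ∨ b) → (r ∨ ¬b)): greatest fixpoint, start Z0 = {n1, n2, n3, n4}, keep only states in Sat with some successor in Z. Already a fixed point.
Sat(EG ((q ∨ b) → (r ∨ ¬b))) = {n1, n2, n3, n4}
n4 ∈ Sat(EG ((q ∨ b) → (r ∨ ¬b))) = {n1, n2, n3, n4}, so the formula holds at n4.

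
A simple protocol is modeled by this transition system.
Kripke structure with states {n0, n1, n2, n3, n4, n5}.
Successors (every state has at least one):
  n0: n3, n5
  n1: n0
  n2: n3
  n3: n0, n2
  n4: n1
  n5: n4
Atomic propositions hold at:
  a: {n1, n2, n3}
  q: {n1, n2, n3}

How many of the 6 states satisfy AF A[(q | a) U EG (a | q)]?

Sat(q | a) = {n1, n2, n3}
Sat(a | q) = {n1, n2, n3}
EG (a | q): greatest fixpoint, start Z0 = {n1, n2, n3}, keep only states in Sat with some successor in Z. Z1 = {n2, n3}; fixed.
Sat(EG (a | q)) = {n2, n3}
A[(q | a) U EG (a | q)]: least fixpoint, start Z0 = Sat(EG (a | q)) = {n2, n3}, add states in Sat(q | a) with every successor in Z. Already a fixed point.
Sat(A[(q | a) U EG (a | q)]) = {n2, n3}
AF A[(q | a) U EG (a | q)]: least fixpoint, start Z0 = {n2, n3}, add states with every successor in Z. Already a fixed point.
Sat(AF A[(q | a) U EG (a | q)]) = {n2, n3}
|Sat(AF A[(q | a) U EG (a | q)])| = |{n2, n3}| = 2.

2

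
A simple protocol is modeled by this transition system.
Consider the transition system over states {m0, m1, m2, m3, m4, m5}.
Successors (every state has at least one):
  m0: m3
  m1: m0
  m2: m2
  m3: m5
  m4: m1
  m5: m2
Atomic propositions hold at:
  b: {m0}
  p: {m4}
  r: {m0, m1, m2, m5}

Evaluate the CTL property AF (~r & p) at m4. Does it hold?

Yes

Sat(~r) = {m3, m4}
Sat(~r & p) = {m4}
AF (~r & p): least fixpoint, start Z0 = {m4}, add states with every successor in Z. Already a fixed point.
Sat(AF (~r & p)) = {m4}
m4 ∈ Sat(AF (~r & p)) = {m4}, so the formula holds at m4.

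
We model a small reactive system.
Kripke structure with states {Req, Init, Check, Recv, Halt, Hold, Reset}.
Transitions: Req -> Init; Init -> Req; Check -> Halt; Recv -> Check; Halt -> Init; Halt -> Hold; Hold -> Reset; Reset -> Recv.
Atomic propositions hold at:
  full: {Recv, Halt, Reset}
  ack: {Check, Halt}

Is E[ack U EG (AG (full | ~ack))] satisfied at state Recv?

Sat(~ack) = {Req, Init, Recv, Hold, Reset}
Sat(full | ~ack) = {Req, Init, Recv, Halt, Hold, Reset}
AG (full | ~ack): greatest fixpoint, start Z0 = {Req, Init, Recv, Halt, Hold, Reset}, keep only states in Sat with every successor in Z. Z1 = {Req, Init, Halt, Hold, Reset}; Z2 = {Req, Init, Halt, Hold}; Z3 = {Req, Init, Halt}; Z4 = {Req, Init}; fixed.
Sat(AG (full | ~ack)) = {Req, Init}
EG (AG (full | ~ack)): greatest fixpoint, start Z0 = {Req, Init}, keep only states in Sat with some successor in Z. Already a fixed point.
Sat(EG (AG (full | ~ack))) = {Req, Init}
E[ack U EG (AG (full | ~ack))]: least fixpoint, start Z0 = Sat(EG (AG (full | ~ack))) = {Req, Init}, add states in Sat(ack) with some successor in Z. Z1 = {Req, Init, Halt}; Z2 = {Req, Init, Check, Halt}; fixed.
Sat(E[ack U EG (AG (full | ~ack))]) = {Req, Init, Check, Halt}
Recv ∉ Sat(E[ack U EG (AG (full | ~ack))]) = {Req, Init, Check, Halt}, so the formula does not hold at Recv.

No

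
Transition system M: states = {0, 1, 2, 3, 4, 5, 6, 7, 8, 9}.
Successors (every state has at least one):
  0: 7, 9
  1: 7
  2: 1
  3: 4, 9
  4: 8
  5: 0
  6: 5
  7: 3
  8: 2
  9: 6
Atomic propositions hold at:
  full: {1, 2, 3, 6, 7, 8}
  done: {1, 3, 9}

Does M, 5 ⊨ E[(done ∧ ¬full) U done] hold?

No

Sat(¬full) = {0, 4, 5, 9}
Sat(done ∧ ¬full) = {9}
E[(done ∧ ¬full) U done]: least fixpoint, start Z0 = Sat(done) = {1, 3, 9}, add states in Sat(done ∧ ¬full) with some successor in Z. Already a fixed point.
Sat(E[(done ∧ ¬full) U done]) = {1, 3, 9}
5 ∉ Sat(E[(done ∧ ¬full) U done]) = {1, 3, 9}, so the formula does not hold at 5.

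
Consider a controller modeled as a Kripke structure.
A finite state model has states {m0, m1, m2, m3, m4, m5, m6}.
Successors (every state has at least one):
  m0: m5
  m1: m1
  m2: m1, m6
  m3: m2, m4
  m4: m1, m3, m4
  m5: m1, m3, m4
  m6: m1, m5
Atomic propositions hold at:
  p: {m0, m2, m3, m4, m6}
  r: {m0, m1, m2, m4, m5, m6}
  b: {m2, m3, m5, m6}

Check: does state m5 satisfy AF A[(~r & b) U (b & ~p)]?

Sat(~r) = {m3}
Sat(~r & b) = {m3}
Sat(~p) = {m1, m5}
Sat(b & ~p) = {m5}
A[(~r & b) U (b & ~p)]: least fixpoint, start Z0 = Sat((b & ~p)) = {m5}, add states in Sat(~r & b) with every successor in Z. Already a fixed point.
Sat(A[(~r & b) U (b & ~p)]) = {m5}
AF A[(~r & b) U (b & ~p)]: least fixpoint, start Z0 = {m5}, add states with every successor in Z. Z1 = {m0, m5}; fixed.
Sat(AF A[(~r & b) U (b & ~p)]) = {m0, m5}
m5 ∈ Sat(AF A[(~r & b) U (b & ~p)]) = {m0, m5}, so the formula holds at m5.

Yes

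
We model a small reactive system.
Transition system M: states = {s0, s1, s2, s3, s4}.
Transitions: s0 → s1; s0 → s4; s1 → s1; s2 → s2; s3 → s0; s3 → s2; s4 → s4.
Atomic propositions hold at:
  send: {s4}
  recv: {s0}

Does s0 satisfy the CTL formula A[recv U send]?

No

A[recv U send]: least fixpoint, start Z0 = Sat(send) = {s4}, add states in Sat(recv) with every successor in Z. Already a fixed point.
Sat(A[recv U send]) = {s4}
s0 ∉ Sat(A[recv U send]) = {s4}, so the formula does not hold at s0.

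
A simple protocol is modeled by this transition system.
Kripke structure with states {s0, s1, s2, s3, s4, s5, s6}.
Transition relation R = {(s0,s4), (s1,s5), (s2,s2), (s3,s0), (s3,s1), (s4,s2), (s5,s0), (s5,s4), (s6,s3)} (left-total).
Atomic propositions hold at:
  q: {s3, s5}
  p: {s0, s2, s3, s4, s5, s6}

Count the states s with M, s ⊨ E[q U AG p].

AG p: greatest fixpoint, start Z0 = {s0, s2, s3, s4, s5, s6}, keep only states in Sat with every successor in Z. Z1 = {s0, s2, s4, s5, s6}; Z2 = {s0, s2, s4, s5}; fixed.
Sat(AG p) = {s0, s2, s4, s5}
E[q U AG p]: least fixpoint, start Z0 = Sat(AG p) = {s0, s2, s4, s5}, add states in Sat(q) with some successor in Z. Z1 = {s0, s2, s3, s4, s5}; fixed.
Sat(E[q U AG p]) = {s0, s2, s3, s4, s5}
|Sat(E[q U AG p])| = |{s0, s2, s3, s4, s5}| = 5.

5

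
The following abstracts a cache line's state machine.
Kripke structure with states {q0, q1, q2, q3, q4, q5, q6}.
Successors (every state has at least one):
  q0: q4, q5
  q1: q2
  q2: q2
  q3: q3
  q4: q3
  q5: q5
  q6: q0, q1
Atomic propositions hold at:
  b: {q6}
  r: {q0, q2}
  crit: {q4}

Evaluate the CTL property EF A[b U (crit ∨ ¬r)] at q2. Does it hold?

No

Sat(¬r) = {q1, q3, q4, q5, q6}
Sat(crit ∨ ¬r) = {q1, q3, q4, q5, q6}
A[b U (crit ∨ ¬r)]: least fixpoint, start Z0 = Sat((crit ∨ ¬r)) = {q1, q3, q4, q5, q6}, add states in Sat(b) with every successor in Z. Already a fixed point.
Sat(A[b U (crit ∨ ¬r)]) = {q1, q3, q4, q5, q6}
EF A[b U (crit ∨ ¬r)]: least fixpoint, start Z0 = {q1, q3, q4, q5, q6}, add states with some successor in Z. Z1 = {q0, q1, q3, q4, q5, q6}; fixed.
Sat(EF A[b U (crit ∨ ¬r)]) = {q0, q1, q3, q4, q5, q6}
q2 ∉ Sat(EF A[b U (crit ∨ ¬r)]) = {q0, q1, q3, q4, q5, q6}, so the formula does not hold at q2.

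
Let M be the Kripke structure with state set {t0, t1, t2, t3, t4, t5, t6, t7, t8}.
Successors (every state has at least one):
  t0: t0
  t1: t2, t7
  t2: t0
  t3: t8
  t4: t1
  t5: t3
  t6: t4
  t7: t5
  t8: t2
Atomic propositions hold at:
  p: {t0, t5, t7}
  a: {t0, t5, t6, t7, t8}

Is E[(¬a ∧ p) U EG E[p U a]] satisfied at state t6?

Sat(¬a) = {t1, t2, t3, t4}
Sat(¬a ∧ p) = ∅
E[p U a]: least fixpoint, start Z0 = Sat(a) = {t0, t5, t6, t7, t8}, add states in Sat(p) with some successor in Z. Already a fixed point.
Sat(E[p U a]) = {t0, t5, t6, t7, t8}
EG E[p U a]: greatest fixpoint, start Z0 = {t0, t5, t6, t7, t8}, keep only states in Sat with some successor in Z. Z1 = {t0, t7}; Z2 = {t0}; fixed.
Sat(EG E[p U a]) = {t0}
E[(¬a ∧ p) U EG E[p U a]]: least fixpoint, start Z0 = Sat(EG E[p U a]) = {t0}, add states in Sat(¬a ∧ p) with some successor in Z. Already a fixed point.
Sat(E[(¬a ∧ p) U EG E[p U a]]) = {t0}
t6 ∉ Sat(E[(¬a ∧ p) U EG E[p U a]]) = {t0}, so the formula does not hold at t6.

No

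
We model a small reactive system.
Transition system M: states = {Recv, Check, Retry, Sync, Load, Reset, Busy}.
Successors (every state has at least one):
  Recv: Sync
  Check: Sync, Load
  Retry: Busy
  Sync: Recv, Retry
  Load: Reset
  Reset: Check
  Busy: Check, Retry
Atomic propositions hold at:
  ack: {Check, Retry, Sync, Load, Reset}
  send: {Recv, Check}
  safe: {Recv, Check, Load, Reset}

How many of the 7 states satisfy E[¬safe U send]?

5

Sat(¬safe) = {Retry, Sync, Busy}
E[¬safe U send]: least fixpoint, start Z0 = Sat(send) = {Recv, Check}, add states in Sat(¬safe) with some successor in Z. Z1 = {Recv, Check, Sync, Busy}; Z2 = {Recv, Check, Retry, Sync, Busy}; fixed.
Sat(E[¬safe U send]) = {Recv, Check, Retry, Sync, Busy}
|Sat(E[¬safe U send])| = |{Recv, Check, Retry, Sync, Busy}| = 5.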